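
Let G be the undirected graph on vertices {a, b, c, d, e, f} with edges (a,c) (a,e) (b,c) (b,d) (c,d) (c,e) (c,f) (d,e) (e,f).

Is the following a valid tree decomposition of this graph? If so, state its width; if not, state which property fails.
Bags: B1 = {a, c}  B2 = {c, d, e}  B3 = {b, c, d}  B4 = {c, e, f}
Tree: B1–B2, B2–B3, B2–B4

No — edge (e,a) lies in no bag.

A tree decomposition must satisfy three properties: every vertex lies in some bag; for every edge, both endpoints lie together in some bag; and for every vertex, the bags containing it form a connected subtree. Here edge (e,a) lies in no bag, so the decomposition is invalid.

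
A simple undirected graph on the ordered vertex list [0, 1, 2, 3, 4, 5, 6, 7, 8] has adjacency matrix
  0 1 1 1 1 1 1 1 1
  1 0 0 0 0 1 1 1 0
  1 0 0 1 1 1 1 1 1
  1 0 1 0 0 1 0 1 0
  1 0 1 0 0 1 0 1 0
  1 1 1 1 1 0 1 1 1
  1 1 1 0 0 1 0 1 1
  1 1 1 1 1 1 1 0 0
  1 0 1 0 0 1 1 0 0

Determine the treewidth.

A width-4 tree decomposition is:
Bags: B1 = {0, 2, 4, 5, 7}  B2 = {0, 2, 5, 6, 7}  B3 = {0, 2, 5, 6, 8}  B4 = {0, 2, 3, 5, 7}  B5 = {0, 1, 5, 6, 7}
Tree: B1–B2, B2–B3, B2–B4, B2–B5
Every bag has size at most 5, so the width is 5 − 1 = 4 and tw(G) ≤ 4. Conversely, {0, 1, 5, 6, 7} is a clique of size 5, and the vertices of any clique must share a bag in every tree decomposition; so some bag has ≥ 5 vertices and tw(G) ≥ 4. Hence tw(G) = 4 exactly.

4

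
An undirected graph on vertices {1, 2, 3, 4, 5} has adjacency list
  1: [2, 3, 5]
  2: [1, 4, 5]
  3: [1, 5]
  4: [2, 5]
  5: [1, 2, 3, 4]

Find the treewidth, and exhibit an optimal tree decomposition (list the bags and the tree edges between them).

Treewidth 2.
Bags: B1 = {1, 2, 5}  B2 = {1, 3, 5}  B3 = {2, 4, 5}
Tree: B1–B2, B1–B3

Every bag has size at most 3, so the width is 3 − 1 = 2 and tw(G) ≤ 2. On the other hand G contains the 3-clique {1, 2, 5}. A clique must lie in a single bag of any decomposition, so no decomposition can have width below 2. Therefore the treewidth is 2.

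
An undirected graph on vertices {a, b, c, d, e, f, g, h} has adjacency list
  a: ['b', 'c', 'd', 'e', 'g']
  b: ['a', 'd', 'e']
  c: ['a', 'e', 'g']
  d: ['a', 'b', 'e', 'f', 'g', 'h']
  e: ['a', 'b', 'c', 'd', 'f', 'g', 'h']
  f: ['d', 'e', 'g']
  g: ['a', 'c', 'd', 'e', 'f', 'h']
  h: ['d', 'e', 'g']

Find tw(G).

3

A width-3 tree decomposition is:
Bags: B1 = {a, b, d, e}  B2 = {a, d, e, g}  B3 = {d, e, g, h}  B4 = {a, c, e, g}  B5 = {d, e, f, g}
Tree: B1–B2, B2–B3, B2–B4, B2–B5
Every bag has size at most 4, so the width is 4 − 1 = 3 and tw(G) ≤ 3. For the lower bound, the 4 vertices {d, e, g, h} are pairwise adjacent, and any tree decomposition puts a clique entirely inside one bag — forcing width ≥ 3. Therefore the treewidth is 3.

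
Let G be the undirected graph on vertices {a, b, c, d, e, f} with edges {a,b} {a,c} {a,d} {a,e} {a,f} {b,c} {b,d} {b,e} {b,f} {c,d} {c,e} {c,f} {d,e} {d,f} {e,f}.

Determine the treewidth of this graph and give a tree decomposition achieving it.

Treewidth 5.
One optimal decomposition is:
Bags: B1 = {a, b, c, d, e, f}
Tree: (single bag)

A single bag containing all 6 vertices is trivially a valid decomposition of width 5. Conversely, {a, b, c, d, e, f} is a clique of size 6, and the vertices of any clique must share a bag in every tree decomposition; so some bag has ≥ 6 vertices and tw(G) ≥ 5. Hence tw(G) = 5 exactly.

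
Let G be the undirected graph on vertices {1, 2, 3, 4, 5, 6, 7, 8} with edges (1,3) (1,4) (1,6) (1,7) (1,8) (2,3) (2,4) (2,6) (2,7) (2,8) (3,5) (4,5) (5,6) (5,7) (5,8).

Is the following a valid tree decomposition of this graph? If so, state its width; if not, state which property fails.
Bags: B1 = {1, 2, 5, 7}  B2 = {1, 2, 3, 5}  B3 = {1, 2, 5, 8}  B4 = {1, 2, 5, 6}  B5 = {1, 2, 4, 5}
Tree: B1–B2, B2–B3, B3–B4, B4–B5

Checking the three conditions: (i) the bags cover all of {1, 2, 3, 4, 5, 6, 7, 8}; (ii) for each edge, some bag contains both endpoints; (iii) the bags containing any fixed vertex form a subtree. All hold, so the decomposition is valid with width 4 − 1 = 3.

Yes; width 3.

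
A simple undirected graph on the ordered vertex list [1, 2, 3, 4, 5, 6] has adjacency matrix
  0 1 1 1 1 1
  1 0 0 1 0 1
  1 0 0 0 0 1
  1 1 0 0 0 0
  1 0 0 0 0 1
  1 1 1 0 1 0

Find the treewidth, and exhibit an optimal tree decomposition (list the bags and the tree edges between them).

Each bag holds 3 vertices, so the decomposition has width 2, which upper-bounds the treewidth. Conversely, {1, 2, 4} is a clique of size 3, and the vertices of any clique must share a bag in every tree decomposition; so some bag has ≥ 3 vertices and tw(G) ≥ 2. Combining the bounds, tw(G) = 2.

Treewidth 2.
One optimal decomposition is:
Bags: B1 = {1, 2, 6}  B2 = {1, 3, 6}  B3 = {1, 2, 4}  B4 = {1, 5, 6}
Tree: B1–B2, B1–B3, B2–B4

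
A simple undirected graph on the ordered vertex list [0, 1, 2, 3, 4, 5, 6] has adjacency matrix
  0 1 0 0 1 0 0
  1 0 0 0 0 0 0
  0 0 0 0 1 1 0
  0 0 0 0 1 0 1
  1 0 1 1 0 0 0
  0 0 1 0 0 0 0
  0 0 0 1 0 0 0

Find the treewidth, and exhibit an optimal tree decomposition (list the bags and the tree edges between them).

The largest bag has 2 vertices, giving width 1; this decomposition certifies tw(G) ≤ 1. Any graph with an edge has treewidth ≥ 1, and G has the edge 1–0. Combining the bounds, tw(G) = 1.

Treewidth 1.
One such decomposition:
Bags: B1 = {0, 1}  B2 = {0, 4}  B3 = {2, 4}  B4 = {3, 4}  B5 = {2, 5}  B6 = {3, 6}
Tree: B1–B2, B2–B3, B2–B4, B3–B5, B4–B6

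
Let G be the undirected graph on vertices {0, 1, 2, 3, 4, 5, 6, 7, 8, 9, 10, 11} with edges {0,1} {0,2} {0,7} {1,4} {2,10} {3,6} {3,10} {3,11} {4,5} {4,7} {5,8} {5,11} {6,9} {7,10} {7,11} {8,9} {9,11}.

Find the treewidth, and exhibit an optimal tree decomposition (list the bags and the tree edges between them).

Each bag holds 4 vertices, so the decomposition has width 3, which upper-bounds the treewidth. For the lower bound: the 4 vertex sets {6,8,9}, {5}, {11}, {3,4,7,10} are disjoint, each induces a connected subgraph, and every pair is joined by at least one edge of G. Contracting each set to a single vertex therefore yields K_{4} as a minor, and since treewidth is minor-monotone, tw(G) ≥ tw(K_{4}) = 3. The upper and lower bounds meet at 3, so that is the treewidth.

Treewidth 3.
Bags: B1 = {5, 6, 8, 9}  B2 = {5, 6, 9, 11}  B3 = {3, 5, 6, 11}  B4 = {3, 4, 5, 11}  B5 = {3, 4, 7, 11}  B6 = {3, 4, 7, 10}  B7 = {1, 4, 7, 10}  B8 = {0, 1, 7, 10}  B9 = {0, 1, 2, 10}
Tree: B1–B2, B2–B3, B3–B4, B4–B5, B5–B6, B6–B7, B7–B8, B8–B9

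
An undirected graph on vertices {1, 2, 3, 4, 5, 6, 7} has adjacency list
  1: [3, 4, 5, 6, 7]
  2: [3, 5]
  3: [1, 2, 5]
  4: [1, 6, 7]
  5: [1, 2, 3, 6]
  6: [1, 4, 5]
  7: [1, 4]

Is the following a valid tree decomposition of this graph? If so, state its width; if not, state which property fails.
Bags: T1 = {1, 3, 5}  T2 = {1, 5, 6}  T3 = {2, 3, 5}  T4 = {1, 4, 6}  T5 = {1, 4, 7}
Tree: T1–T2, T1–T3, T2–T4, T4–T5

Every vertex of G appears in some bag (union = {1, 2, 3, 4, 5, 6, 7}); every edge is covered by a bag; and for each vertex v the set of bags containing v is connected in the bag tree. The decomposition is therefore valid. The largest bag has 3 vertices, so the width is 2.

Yes; width 2.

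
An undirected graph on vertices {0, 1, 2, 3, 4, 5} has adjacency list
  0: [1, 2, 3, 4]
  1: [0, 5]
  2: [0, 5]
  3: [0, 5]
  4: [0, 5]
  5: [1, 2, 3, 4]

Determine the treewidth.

2

A width-2 tree decomposition is:
Bags: B1 = {0, 4, 5}  B2 = {0, 1, 5}  B3 = {0, 2, 5}  B4 = {0, 3, 5}
Tree: B1–B2, B2–B3, B3–B4
Each bag holds 3 vertices, so the decomposition has width 2, which upper-bounds the treewidth. The edges 5–4–0–1–5 form a cycle, so G is not a tree and its treewidth is at least 2. Combining the bounds, tw(G) = 2.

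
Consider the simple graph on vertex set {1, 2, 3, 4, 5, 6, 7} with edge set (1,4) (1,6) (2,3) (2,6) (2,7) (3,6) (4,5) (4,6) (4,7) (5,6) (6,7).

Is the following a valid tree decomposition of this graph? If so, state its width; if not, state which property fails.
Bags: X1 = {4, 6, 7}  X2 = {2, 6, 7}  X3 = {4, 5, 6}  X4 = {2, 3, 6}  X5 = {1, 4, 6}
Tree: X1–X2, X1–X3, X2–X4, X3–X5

Every vertex of G appears in some bag (union = {1, 2, 3, 4, 5, 6, 7}); every edge is covered by a bag; and for each vertex v the set of bags containing v is connected in the bag tree. The decomposition is therefore valid. The largest bag has 3 vertices, so the width is 2.

Yes; width 2.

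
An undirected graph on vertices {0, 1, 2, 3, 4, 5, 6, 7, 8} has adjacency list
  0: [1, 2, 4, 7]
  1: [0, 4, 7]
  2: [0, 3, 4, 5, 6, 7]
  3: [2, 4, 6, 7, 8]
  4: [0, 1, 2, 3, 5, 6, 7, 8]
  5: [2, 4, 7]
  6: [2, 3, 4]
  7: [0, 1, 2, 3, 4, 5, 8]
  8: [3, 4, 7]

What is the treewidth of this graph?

A width-3 tree decomposition is:
Bags: B1 = {2, 3, 4, 7}  B2 = {3, 4, 7, 8}  B3 = {2, 3, 4, 6}  B4 = {0, 2, 4, 7}  B5 = {0, 1, 4, 7}  B6 = {2, 4, 5, 7}
Tree: B1–B2, B1–B3, B1–B4, B4–B5, B4–B6
The largest bag has 4 vertices, giving width 3; this decomposition certifies tw(G) ≤ 3. On the other hand G contains the 4-clique {2, 3, 4, 6}. A clique must lie in a single bag of any decomposition, so no decomposition can have width below 3. Combining the bounds, tw(G) = 3.

3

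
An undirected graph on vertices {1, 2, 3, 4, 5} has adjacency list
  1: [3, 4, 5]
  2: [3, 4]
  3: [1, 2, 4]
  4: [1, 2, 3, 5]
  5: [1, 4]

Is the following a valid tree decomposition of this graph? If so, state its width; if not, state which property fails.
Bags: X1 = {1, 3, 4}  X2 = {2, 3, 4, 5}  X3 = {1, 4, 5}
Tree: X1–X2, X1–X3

No — bags containing vertex 5 are not connected in the tree.

A tree decomposition must satisfy three properties: every vertex lies in some bag; for every edge, both endpoints lie together in some bag; and for every vertex, the bags containing it form a connected subtree. Here bags containing vertex 5 are not connected in the tree, so the decomposition is invalid.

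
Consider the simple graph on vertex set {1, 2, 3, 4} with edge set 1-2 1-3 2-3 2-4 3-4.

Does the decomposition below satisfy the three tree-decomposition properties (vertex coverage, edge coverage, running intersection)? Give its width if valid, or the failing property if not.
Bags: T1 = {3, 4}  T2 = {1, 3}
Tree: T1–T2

A tree decomposition must satisfy three properties: every vertex lies in some bag; for every edge, both endpoints lie together in some bag; and for every vertex, the bags containing it form a connected subtree. Here vertex 2 appears in no bag, so the decomposition is invalid.

No — vertex 2 appears in no bag.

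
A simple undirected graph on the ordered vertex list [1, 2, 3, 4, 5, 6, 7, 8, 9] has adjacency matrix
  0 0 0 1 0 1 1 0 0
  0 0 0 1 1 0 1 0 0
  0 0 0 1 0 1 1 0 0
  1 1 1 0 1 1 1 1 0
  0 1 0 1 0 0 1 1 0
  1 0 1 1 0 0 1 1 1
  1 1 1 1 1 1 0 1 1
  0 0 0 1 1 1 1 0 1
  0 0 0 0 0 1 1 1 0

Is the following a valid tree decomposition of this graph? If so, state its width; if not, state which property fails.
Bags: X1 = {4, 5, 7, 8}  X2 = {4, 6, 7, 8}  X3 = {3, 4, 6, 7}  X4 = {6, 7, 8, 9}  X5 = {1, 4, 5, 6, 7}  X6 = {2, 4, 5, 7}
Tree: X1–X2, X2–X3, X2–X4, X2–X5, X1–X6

No — bags containing vertex 5 are not connected in the tree.

A tree decomposition must satisfy three properties: every vertex lies in some bag; for every edge, both endpoints lie together in some bag; and for every vertex, the bags containing it form a connected subtree. Here bags containing vertex 5 are not connected in the tree, so the decomposition is invalid.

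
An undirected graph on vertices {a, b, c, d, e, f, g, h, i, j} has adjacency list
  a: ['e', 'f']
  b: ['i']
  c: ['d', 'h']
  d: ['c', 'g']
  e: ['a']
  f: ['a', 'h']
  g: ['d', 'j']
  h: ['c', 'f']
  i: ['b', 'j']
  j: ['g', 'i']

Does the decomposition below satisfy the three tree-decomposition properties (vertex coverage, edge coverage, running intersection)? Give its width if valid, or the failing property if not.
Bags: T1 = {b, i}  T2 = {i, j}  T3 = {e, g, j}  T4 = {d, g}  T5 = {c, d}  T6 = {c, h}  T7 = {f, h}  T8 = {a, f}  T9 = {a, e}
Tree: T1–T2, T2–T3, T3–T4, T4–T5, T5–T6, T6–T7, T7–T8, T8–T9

No — bags containing vertex e are not connected in the tree.

A tree decomposition must satisfy three properties: every vertex lies in some bag; for every edge, both endpoints lie together in some bag; and for every vertex, the bags containing it form a connected subtree. Here bags containing vertex e are not connected in the tree, so the decomposition is invalid.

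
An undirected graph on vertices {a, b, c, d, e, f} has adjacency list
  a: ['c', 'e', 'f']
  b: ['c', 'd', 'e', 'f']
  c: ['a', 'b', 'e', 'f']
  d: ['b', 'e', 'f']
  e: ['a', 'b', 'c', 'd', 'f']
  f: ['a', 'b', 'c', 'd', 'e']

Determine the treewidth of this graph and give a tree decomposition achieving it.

Treewidth 3.
One optimal decomposition is:
Bags: B1 = {a, c, e, f}  B2 = {b, c, e, f}  B3 = {b, d, e, f}
Tree: B1–B2, B2–B3

Each bag holds 4 vertices, so the decomposition has width 3, which upper-bounds the treewidth. For the lower bound, the 4 vertices {b, d, e, f} are pairwise adjacent, and any tree decomposition puts a clique entirely inside one bag — forcing width ≥ 3. Combining the bounds, tw(G) = 3.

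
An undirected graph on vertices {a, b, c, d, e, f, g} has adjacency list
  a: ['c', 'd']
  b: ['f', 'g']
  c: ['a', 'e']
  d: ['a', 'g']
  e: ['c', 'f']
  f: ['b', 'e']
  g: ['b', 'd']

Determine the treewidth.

2

A width-2 tree decomposition is:
Bags: B1 = {a, d, g}  B2 = {a, b, g}  B3 = {a, b, f}  B4 = {a, e, f}  B5 = {a, c, e}
Tree: B1–B2, B2–B3, B3–B4, B4–B5
Each bag holds 3 vertices, so the decomposition has width 2, which upper-bounds the treewidth. For the lower bound, G contains the cycle a–d–g–b–f–e–c–a, so G is not a forest; only forests have treewidth ≤ 1, hence tw(G) ≥ 2. Therefore the treewidth is 2.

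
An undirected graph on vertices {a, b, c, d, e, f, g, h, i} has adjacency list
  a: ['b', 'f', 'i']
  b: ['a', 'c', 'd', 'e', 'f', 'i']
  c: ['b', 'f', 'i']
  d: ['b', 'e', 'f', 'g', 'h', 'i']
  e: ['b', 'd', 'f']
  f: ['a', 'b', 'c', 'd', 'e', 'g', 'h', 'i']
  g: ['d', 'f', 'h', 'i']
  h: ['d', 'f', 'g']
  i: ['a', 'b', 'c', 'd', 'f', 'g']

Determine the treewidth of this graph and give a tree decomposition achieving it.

Every bag has size at most 4, so the width is 4 − 1 = 3 and tw(G) ≤ 3. On the other hand G contains the 4-clique {d, f, g, h}. A clique must lie in a single bag of any decomposition, so no decomposition can have width below 3. Therefore the treewidth is 3.

Treewidth 3.
One such decomposition:
Bags: B1 = {d, f, g, h}  B2 = {d, f, g, i}  B3 = {b, d, f, i}  B4 = {a, b, f, i}  B5 = {b, c, f, i}  B6 = {b, d, e, f}
Tree: B1–B2, B2–B3, B3–B4, B3–B5, B3–B6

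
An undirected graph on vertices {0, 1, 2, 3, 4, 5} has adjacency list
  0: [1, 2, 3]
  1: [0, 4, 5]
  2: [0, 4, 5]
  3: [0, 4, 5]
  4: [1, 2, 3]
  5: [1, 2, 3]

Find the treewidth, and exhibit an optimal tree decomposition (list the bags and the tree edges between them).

Treewidth 3.
One such decomposition:
Bags: B1 = {0, 1, 2, 3}  B2 = {1, 2, 3, 5}  B3 = {1, 2, 3, 4}
Tree: B1–B2, B2–B3

Every bag has size at most 4, so the width is 4 − 1 = 3 and tw(G) ≤ 3. For the lower bound: the 4 vertex sets {0,2}, {1,5}, {3}, {4} are disjoint, each induces a connected subgraph, and every pair is joined by at least one edge of G. Contracting each set to a single vertex therefore yields K_{4} as a minor, and since treewidth is minor-monotone, tw(G) ≥ tw(K_{4}) = 3. Hence tw(G) = 3 exactly.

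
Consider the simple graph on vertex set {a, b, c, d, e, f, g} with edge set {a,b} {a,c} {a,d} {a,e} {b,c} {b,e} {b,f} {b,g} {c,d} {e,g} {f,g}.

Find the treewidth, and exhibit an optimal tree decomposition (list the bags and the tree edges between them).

Treewidth 2.
One optimal decomposition is:
Bags: B1 = {a, b, e}  B2 = {b, e, g}  B3 = {b, f, g}  B4 = {a, b, c}  B5 = {a, c, d}
Tree: B1–B2, B2–B3, B1–B4, B4–B5

Each bag holds 3 vertices, so the decomposition has width 2, which upper-bounds the treewidth. On the other hand G contains the 3-clique {a, c, d}. A clique must lie in a single bag of any decomposition, so no decomposition can have width below 2. The upper and lower bounds meet at 2, so that is the treewidth.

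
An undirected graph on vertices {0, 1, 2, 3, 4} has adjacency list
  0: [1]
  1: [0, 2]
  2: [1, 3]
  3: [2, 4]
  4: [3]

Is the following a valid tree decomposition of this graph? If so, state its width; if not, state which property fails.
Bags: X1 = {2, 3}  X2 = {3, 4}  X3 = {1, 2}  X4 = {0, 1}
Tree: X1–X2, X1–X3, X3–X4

Checking the three conditions: (i) the bags cover all of {0, 1, 2, 3, 4}; (ii) for each edge, some bag contains both endpoints; (iii) the bags containing any fixed vertex form a subtree. All hold, so the decomposition is valid with width 2 − 1 = 1.

Yes; width 1.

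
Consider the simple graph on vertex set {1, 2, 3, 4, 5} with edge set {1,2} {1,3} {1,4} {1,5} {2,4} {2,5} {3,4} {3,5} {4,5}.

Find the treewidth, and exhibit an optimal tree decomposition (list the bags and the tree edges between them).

Every bag has size at most 4, so the width is 4 − 1 = 3 and tw(G) ≤ 3. For the lower bound, the 4 vertices {1, 2, 4, 5} are pairwise adjacent, and any tree decomposition puts a clique entirely inside one bag — forcing width ≥ 3. Therefore the treewidth is 3.

Treewidth 3.
One such decomposition:
Bags: B1 = {1, 2, 4, 5}  B2 = {1, 3, 4, 5}
Tree: B1–B2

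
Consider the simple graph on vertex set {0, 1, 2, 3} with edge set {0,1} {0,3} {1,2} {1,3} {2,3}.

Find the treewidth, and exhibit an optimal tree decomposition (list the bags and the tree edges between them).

Treewidth 2.
Bags: B1 = {1, 2, 3}  B2 = {0, 1, 3}
Tree: B1–B2

Each bag holds 3 vertices, so the decomposition has width 2, which upper-bounds the treewidth. For the lower bound, the 3 vertices {0, 1, 3} are pairwise adjacent, and any tree decomposition puts a clique entirely inside one bag — forcing width ≥ 2. Therefore the treewidth is 2.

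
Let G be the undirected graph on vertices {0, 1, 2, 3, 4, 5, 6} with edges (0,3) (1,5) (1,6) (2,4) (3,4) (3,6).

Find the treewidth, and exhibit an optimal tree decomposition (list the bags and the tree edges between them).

The largest bag has 2 vertices, giving width 1; this decomposition certifies tw(G) ≤ 1. Since G has at least one edge (e.g. 3–4), it is not an edgeless graph, so tw(G) ≥ 1. The upper and lower bounds meet at 1, so that is the treewidth.

Treewidth 1.
One such decomposition:
Bags: B1 = {3, 4}  B2 = {3, 6}  B3 = {1, 6}  B4 = {0, 3}  B5 = {2, 4}  B6 = {1, 5}
Tree: B1–B2, B2–B3, B2–B4, B1–B5, B3–B6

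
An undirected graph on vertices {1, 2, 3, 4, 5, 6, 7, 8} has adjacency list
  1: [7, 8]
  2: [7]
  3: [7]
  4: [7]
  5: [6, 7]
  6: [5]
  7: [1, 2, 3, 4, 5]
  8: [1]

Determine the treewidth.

1

A width-1 tree decomposition is:
Bags: B1 = {3, 7}  B2 = {1, 7}  B3 = {5, 7}  B4 = {1, 8}  B5 = {2, 7}  B6 = {5, 6}  B7 = {4, 7}
Tree: B1–B2, B2–B3, B2–B4, B3–B5, B3–B6, B2–B7
Every bag has size at most 2, so the width is 2 − 1 = 1 and tw(G) ≤ 1. G has an edge, so its treewidth is at least 1. Combining the bounds, tw(G) = 1.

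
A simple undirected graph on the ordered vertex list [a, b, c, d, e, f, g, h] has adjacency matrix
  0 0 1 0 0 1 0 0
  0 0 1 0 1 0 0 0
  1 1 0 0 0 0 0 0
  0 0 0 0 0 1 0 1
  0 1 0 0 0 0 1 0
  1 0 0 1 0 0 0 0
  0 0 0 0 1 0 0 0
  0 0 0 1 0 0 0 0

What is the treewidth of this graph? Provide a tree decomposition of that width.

Every bag has size at most 2, so the width is 2 − 1 = 1 and tw(G) ≤ 1. G has an edge, so its treewidth is at least 1. Combining the bounds, tw(G) = 1.

Treewidth 1.
Bags: B1 = {d, h}  B2 = {d, f}  B3 = {a, f}  B4 = {a, c}  B5 = {b, c}  B6 = {b, e}  B7 = {e, g}
Tree: B1–B2, B2–B3, B3–B4, B4–B5, B5–B6, B6–B7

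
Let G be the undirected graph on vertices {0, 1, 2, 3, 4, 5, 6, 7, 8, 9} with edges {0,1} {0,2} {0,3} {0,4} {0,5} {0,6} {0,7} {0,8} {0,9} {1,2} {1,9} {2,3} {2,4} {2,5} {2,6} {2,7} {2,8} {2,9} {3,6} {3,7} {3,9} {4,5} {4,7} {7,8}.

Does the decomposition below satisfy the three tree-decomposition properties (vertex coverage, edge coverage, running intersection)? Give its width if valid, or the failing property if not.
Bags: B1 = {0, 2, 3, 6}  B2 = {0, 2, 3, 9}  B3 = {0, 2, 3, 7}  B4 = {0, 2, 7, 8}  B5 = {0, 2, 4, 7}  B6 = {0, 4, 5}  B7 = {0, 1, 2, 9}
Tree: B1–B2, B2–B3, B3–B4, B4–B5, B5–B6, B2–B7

No — edge (2,5) lies in no bag.

A tree decomposition must satisfy three properties: every vertex lies in some bag; for every edge, both endpoints lie together in some bag; and for every vertex, the bags containing it form a connected subtree. Here edge (2,5) lies in no bag, so the decomposition is invalid.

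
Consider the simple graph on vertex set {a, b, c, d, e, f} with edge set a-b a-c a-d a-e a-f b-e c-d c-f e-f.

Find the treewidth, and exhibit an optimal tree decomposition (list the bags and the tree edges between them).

The largest bag has 3 vertices, giving width 2; this decomposition certifies tw(G) ≤ 2. For the lower bound, the 3 vertices {a, c, d} are pairwise adjacent, and any tree decomposition puts a clique entirely inside one bag — forcing width ≥ 2. The upper and lower bounds meet at 2, so that is the treewidth.

Treewidth 2.
One optimal decomposition is:
Bags: B1 = {a, e, f}  B2 = {a, c, f}  B3 = {a, c, d}  B4 = {a, b, e}
Tree: B1–B2, B2–B3, B1–B4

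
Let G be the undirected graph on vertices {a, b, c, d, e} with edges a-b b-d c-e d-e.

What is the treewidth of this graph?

1

A width-1 tree decomposition is:
Bags: B1 = {a, b}  B2 = {b, d}  B3 = {d, e}  B4 = {c, e}
Tree: B1–B2, B2–B3, B3–B4
Each bag holds 2 vertices, so the decomposition has width 1, which upper-bounds the treewidth. Any graph with an edge has treewidth ≥ 1, and G has the edge a–b. The upper and lower bounds meet at 1, so that is the treewidth.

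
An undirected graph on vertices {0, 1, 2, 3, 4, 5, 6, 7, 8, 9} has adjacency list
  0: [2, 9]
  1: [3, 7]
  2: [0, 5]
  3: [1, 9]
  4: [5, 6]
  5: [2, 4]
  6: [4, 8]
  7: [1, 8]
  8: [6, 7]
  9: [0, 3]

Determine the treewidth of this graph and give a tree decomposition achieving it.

The largest bag has 3 vertices, giving width 2; this decomposition certifies tw(G) ≤ 2. For the lower bound, G contains the cycle 2–5–4–6–8–7–1–3–9–0–2, so G is not a forest; only forests have treewidth ≤ 1, hence tw(G) ≥ 2. The upper and lower bounds meet at 2, so that is the treewidth.

Treewidth 2.
One optimal decomposition is:
Bags: B1 = {2, 4, 5}  B2 = {2, 4, 6}  B3 = {2, 6, 8}  B4 = {2, 7, 8}  B5 = {1, 2, 7}  B6 = {1, 2, 3}  B7 = {2, 3, 9}  B8 = {0, 2, 9}
Tree: B1–B2, B2–B3, B3–B4, B4–B5, B5–B6, B6–B7, B7–B8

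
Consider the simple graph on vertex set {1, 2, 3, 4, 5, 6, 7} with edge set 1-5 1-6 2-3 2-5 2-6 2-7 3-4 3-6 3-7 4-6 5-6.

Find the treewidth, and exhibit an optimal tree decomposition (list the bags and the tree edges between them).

Each bag holds 3 vertices, so the decomposition has width 2, which upper-bounds the treewidth. On the other hand G contains the 3-clique {1, 5, 6}. A clique must lie in a single bag of any decomposition, so no decomposition can have width below 2. Combining the bounds, tw(G) = 2.

Treewidth 2.
One optimal decomposition is:
Bags: B1 = {2, 3, 6}  B2 = {2, 3, 7}  B3 = {2, 5, 6}  B4 = {3, 4, 6}  B5 = {1, 5, 6}
Tree: B1–B2, B1–B3, B1–B4, B3–B5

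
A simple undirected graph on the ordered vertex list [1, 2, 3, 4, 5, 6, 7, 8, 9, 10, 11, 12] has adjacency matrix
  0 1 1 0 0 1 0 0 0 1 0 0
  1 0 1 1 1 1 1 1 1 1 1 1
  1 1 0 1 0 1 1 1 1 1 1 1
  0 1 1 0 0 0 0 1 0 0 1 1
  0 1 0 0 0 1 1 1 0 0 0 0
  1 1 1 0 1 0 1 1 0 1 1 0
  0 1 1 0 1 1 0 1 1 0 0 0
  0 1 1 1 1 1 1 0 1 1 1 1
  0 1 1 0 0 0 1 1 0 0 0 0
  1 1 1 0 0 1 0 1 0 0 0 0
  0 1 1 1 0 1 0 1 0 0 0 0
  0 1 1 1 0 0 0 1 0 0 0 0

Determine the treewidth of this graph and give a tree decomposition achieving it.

Every bag has size at most 5, so the width is 5 − 1 = 4 and tw(G) ≤ 4. On the other hand G contains the 5-clique {2, 3, 7, 8, 9}. A clique must lie in a single bag of any decomposition, so no decomposition can have width below 4. The upper and lower bounds meet at 4, so that is the treewidth.

Treewidth 4.
One such decomposition:
Bags: B1 = {2, 3, 6, 8, 11}  B2 = {2, 3, 6, 7, 8}  B3 = {2, 3, 4, 8, 11}  B4 = {2, 5, 6, 7, 8}  B5 = {2, 3, 7, 8, 9}  B6 = {2, 3, 4, 8, 12}  B7 = {2, 3, 6, 8, 10}  B8 = {1, 2, 3, 6, 10}
Tree: B1–B2, B1–B3, B2–B4, B2–B5, B3–B6, B1–B7, B7–B8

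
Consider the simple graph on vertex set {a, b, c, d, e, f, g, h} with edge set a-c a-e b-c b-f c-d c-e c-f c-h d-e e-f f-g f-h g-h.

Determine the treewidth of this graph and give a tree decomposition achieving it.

Every bag has size at most 3, so the width is 3 − 1 = 2 and tw(G) ≤ 2. On the other hand G contains the 3-clique {f, g, h}. A clique must lie in a single bag of any decomposition, so no decomposition can have width below 2. Combining the bounds, tw(G) = 2.

Treewidth 2.
One optimal decomposition is:
Bags: B1 = {c, f, h}  B2 = {c, e, f}  B3 = {f, g, h}  B4 = {a, c, e}  B5 = {b, c, f}  B6 = {c, d, e}
Tree: B1–B2, B1–B3, B2–B4, B1–B5, B4–B6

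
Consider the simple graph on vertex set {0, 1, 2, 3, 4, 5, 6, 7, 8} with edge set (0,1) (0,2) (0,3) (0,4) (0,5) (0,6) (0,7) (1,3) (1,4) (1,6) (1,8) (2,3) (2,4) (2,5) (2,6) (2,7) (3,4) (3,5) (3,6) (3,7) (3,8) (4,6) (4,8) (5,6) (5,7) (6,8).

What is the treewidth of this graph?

4

A width-4 tree decomposition is:
Bags: B1 = {0, 2, 3, 4, 6}  B2 = {0, 2, 3, 5, 6}  B3 = {0, 1, 3, 4, 6}  B4 = {0, 2, 3, 5, 7}  B5 = {1, 3, 4, 6, 8}
Tree: B1–B2, B1–B3, B2–B4, B3–B5
Every bag has size at most 5, so the width is 5 − 1 = 4 and tw(G) ≤ 4. Conversely, {0, 1, 3, 4, 6} is a clique of size 5, and the vertices of any clique must share a bag in every tree decomposition; so some bag has ≥ 5 vertices and tw(G) ≥ 4. Hence tw(G) = 4 exactly.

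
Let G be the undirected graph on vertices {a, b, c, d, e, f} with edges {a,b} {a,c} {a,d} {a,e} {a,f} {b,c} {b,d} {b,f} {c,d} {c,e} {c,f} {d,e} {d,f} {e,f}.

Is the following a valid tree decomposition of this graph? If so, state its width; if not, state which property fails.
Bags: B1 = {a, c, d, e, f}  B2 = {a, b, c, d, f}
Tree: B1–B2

Every vertex of G appears in some bag (union = {a, b, c, d, e, f}); every edge is covered by a bag; and for each vertex v the set of bags containing v is connected in the bag tree. The decomposition is therefore valid. The largest bag has 5 vertices, so the width is 4.

Yes; width 4.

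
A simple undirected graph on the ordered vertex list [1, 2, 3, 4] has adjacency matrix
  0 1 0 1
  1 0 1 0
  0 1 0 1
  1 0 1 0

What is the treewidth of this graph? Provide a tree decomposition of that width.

Each bag holds 3 vertices, so the decomposition has width 2, which upper-bounds the treewidth. For the lower bound, G contains the cycle 4–1–2–3–4, so G is not a forest; only forests have treewidth ≤ 1, hence tw(G) ≥ 2. Therefore the treewidth is 2.

Treewidth 2.
One such decomposition:
Bags: B1 = {1, 2, 4}  B2 = {2, 3, 4}
Tree: B1–B2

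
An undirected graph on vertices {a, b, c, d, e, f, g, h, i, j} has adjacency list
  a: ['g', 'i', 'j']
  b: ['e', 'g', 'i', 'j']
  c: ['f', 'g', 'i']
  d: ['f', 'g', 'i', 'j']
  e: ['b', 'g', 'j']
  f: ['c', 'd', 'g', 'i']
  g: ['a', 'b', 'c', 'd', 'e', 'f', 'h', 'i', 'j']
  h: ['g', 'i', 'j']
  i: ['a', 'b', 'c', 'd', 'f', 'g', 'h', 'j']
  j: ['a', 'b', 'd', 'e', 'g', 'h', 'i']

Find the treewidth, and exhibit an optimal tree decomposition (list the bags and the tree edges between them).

Treewidth 3.
One such decomposition:
Bags: B1 = {a, g, i, j}  B2 = {d, g, i, j}  B3 = {d, f, g, i}  B4 = {g, h, i, j}  B5 = {b, g, i, j}  B6 = {c, f, g, i}  B7 = {b, e, g, j}
Tree: B1–B2, B2–B3, B1–B4, B2–B5, B3–B6, B5–B7

Every bag has size at most 4, so the width is 4 − 1 = 3 and tw(G) ≤ 3. Conversely, {b, e, g, j} is a clique of size 4, and the vertices of any clique must share a bag in every tree decomposition; so some bag has ≥ 4 vertices and tw(G) ≥ 3. Hence tw(G) = 3 exactly.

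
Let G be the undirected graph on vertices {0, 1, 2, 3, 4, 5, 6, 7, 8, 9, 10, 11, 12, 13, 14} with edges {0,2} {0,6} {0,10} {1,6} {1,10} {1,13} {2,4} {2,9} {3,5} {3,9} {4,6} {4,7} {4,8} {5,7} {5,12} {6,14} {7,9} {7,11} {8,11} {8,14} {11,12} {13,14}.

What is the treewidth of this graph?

A width-3 tree decomposition is:
Bags: B1 = {3, 5, 11, 12}  B2 = {3, 5, 7, 11}  B3 = {3, 7, 9, 11}  B4 = {7, 8, 9, 11}  B5 = {4, 7, 8, 9}  B6 = {2, 4, 8, 9}  B7 = {2, 4, 8, 14}  B8 = {2, 4, 6, 14}  B9 = {0, 2, 6, 14}  B10 = {0, 6, 13, 14}  B11 = {0, 1, 6, 13}  B12 = {0, 1, 10, 13}
Tree: B1–B2, B2–B3, B3–B4, B4–B5, B5–B6, B6–B7, B7–B8, B8–B9, B9–B10, B10–B11, B11–B12
Each bag holds 4 vertices, so the decomposition has width 3, which upper-bounds the treewidth. For the lower bound: the 4 vertex sets {3,5,12}, {11}, {7}, {2,4,8,9} are disjoint, each induces a connected subgraph, and every pair is joined by at least one edge of G. Contracting each set to a single vertex therefore yields K_{4} as a minor, and since treewidth is minor-monotone, tw(G) ≥ tw(K_{4}) = 3. Combining the bounds, tw(G) = 3.

3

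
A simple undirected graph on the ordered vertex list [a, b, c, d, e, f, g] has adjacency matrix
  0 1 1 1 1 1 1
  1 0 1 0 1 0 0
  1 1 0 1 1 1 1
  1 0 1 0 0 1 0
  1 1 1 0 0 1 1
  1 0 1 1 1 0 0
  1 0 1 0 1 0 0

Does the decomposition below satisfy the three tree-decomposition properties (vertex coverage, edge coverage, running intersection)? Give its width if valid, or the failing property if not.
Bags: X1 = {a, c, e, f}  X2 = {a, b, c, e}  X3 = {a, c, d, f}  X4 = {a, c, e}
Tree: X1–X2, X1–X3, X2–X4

No — vertex g appears in no bag.

A tree decomposition must satisfy three properties: every vertex lies in some bag; for every edge, both endpoints lie together in some bag; and for every vertex, the bags containing it form a connected subtree. Here vertex g appears in no bag, so the decomposition is invalid.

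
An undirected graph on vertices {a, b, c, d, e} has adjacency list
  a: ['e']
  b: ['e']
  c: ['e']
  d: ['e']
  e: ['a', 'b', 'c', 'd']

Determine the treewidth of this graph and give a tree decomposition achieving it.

Every bag has size at most 2, so the width is 2 − 1 = 1 and tw(G) ≤ 1. G has an edge, so its treewidth is at least 1. The upper and lower bounds meet at 1, so that is the treewidth.

Treewidth 1.
Bags: B1 = {d, e}  B2 = {a, e}  B3 = {c, e}  B4 = {b, e}
Tree: B1–B2, B2–B3, B1–B4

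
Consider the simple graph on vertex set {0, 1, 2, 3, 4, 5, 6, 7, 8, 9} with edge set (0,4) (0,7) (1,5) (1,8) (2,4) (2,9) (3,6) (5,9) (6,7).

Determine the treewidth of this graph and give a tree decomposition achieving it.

The largest bag has 2 vertices, giving width 1; this decomposition certifies tw(G) ≤ 1. Any graph with an edge has treewidth ≥ 1, and G has the edge 8–1. The upper and lower bounds meet at 1, so that is the treewidth.

Treewidth 1.
One such decomposition:
Bags: B1 = {1, 8}  B2 = {1, 5}  B3 = {5, 9}  B4 = {2, 9}  B5 = {2, 4}  B6 = {0, 4}  B7 = {0, 7}  B8 = {6, 7}  B9 = {3, 6}
Tree: B1–B2, B2–B3, B3–B4, B4–B5, B5–B6, B6–B7, B7–B8, B8–B9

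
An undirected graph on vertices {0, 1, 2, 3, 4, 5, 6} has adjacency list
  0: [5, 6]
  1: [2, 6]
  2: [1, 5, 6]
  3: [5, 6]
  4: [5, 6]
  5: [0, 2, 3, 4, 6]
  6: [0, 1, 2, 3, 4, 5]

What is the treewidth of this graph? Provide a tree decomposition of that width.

Treewidth 2.
One optimal decomposition is:
Bags: B1 = {0, 5, 6}  B2 = {3, 5, 6}  B3 = {4, 5, 6}  B4 = {2, 5, 6}  B5 = {1, 2, 6}
Tree: B1–B2, B2–B3, B2–B4, B4–B5

Every bag has size at most 3, so the width is 3 − 1 = 2 and tw(G) ≤ 2. For the lower bound, the 3 vertices {1, 2, 6} are pairwise adjacent, and any tree decomposition puts a clique entirely inside one bag — forcing width ≥ 2. Hence tw(G) = 2 exactly.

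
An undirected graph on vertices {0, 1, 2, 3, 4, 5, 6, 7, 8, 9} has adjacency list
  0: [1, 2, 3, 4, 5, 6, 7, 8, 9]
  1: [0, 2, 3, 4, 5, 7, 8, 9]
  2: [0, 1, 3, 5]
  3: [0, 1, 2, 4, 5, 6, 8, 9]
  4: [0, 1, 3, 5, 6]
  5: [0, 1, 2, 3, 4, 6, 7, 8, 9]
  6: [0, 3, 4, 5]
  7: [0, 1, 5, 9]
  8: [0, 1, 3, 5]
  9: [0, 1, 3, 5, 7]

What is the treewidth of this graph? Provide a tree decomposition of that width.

Treewidth 4.
One such decomposition:
Bags: B1 = {0, 1, 3, 4, 5}  B2 = {0, 1, 3, 5, 9}  B3 = {0, 1, 2, 3, 5}  B4 = {0, 1, 5, 7, 9}  B5 = {0, 3, 4, 5, 6}  B6 = {0, 1, 3, 5, 8}
Tree: B1–B2, B1–B3, B2–B4, B1–B5, B2–B6

Each bag holds 5 vertices, so the decomposition has width 4, which upper-bounds the treewidth. On the other hand G contains the 5-clique {0, 1, 3, 5, 8}. A clique must lie in a single bag of any decomposition, so no decomposition can have width below 4. Therefore the treewidth is 4.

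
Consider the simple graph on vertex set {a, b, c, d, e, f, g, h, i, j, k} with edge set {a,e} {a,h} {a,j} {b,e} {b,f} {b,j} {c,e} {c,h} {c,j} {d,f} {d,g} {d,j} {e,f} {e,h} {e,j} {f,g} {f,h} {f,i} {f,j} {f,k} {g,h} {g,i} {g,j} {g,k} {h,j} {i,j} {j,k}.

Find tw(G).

3

A width-3 tree decomposition is:
Bags: B1 = {e, f, h, j}  B2 = {f, g, h, j}  B3 = {a, e, h, j}  B4 = {c, e, h, j}  B5 = {d, f, g, j}  B6 = {f, g, i, j}  B7 = {b, e, f, j}  B8 = {f, g, j, k}
Tree: B1–B2, B1–B3, B3–B4, B2–B5, B2–B6, B1–B7, B5–B8
Every bag has size at most 4, so the width is 4 − 1 = 3 and tw(G) ≤ 3. For the lower bound, the 4 vertices {a, e, h, j} are pairwise adjacent, and any tree decomposition puts a clique entirely inside one bag — forcing width ≥ 3. Combining the bounds, tw(G) = 3.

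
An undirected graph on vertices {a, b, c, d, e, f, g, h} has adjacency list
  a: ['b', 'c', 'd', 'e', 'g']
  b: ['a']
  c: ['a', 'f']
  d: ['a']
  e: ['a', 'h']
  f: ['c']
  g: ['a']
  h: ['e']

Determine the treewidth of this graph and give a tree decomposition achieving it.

Treewidth 1.
One optimal decomposition is:
Bags: B1 = {a, c}  B2 = {c, f}  B3 = {a, e}  B4 = {a, b}  B5 = {a, g}  B6 = {e, h}  B7 = {a, d}
Tree: B1–B2, B1–B3, B3–B4, B3–B5, B3–B6, B1–B7

Every bag has size at most 2, so the width is 2 − 1 = 1 and tw(G) ≤ 1. Since G has at least one edge (e.g. a–c), it is not an edgeless graph, so tw(G) ≥ 1. The upper and lower bounds meet at 1, so that is the treewidth.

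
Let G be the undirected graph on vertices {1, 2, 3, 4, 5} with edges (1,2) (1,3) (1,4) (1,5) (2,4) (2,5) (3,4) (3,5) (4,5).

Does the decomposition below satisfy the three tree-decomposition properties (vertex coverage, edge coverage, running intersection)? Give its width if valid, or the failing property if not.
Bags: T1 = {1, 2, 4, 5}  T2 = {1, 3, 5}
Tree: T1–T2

A tree decomposition must satisfy three properties: every vertex lies in some bag; for every edge, both endpoints lie together in some bag; and for every vertex, the bags containing it form a connected subtree. Here edge (4,3) lies in no bag, so the decomposition is invalid.

No — edge (4,3) lies in no bag.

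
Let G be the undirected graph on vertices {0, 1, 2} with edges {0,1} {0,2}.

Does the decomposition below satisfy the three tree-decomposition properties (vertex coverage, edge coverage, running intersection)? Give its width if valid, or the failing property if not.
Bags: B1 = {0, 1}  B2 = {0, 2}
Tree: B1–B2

Vertex coverage: the bags together contain {0, 1, 2}, the full vertex set. Edge coverage: each edge of G has both endpoints in at least one bag. Running intersection: for every vertex, the bags containing it form a connected subtree. All three properties hold, so this is a valid tree decomposition of width max|bag| − 1 = 1, and hence tw(G) ≤ 1.

Yes; width 1.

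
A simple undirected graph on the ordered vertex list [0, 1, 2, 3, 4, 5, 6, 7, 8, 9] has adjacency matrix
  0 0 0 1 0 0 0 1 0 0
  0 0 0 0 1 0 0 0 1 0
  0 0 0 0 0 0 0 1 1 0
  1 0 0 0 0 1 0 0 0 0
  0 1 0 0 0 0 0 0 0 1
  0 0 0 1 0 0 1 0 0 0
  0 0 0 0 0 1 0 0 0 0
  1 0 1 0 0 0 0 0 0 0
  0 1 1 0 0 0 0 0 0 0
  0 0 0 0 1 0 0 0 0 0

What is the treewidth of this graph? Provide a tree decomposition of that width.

Treewidth 1.
Bags: B1 = {5, 6}  B2 = {3, 5}  B3 = {0, 3}  B4 = {0, 7}  B5 = {2, 7}  B6 = {2, 8}  B7 = {1, 8}  B8 = {1, 4}  B9 = {4, 9}
Tree: B1–B2, B2–B3, B3–B4, B4–B5, B5–B6, B6–B7, B7–B8, B8–B9

Every bag has size at most 2, so the width is 2 − 1 = 1 and tw(G) ≤ 1. Any graph with an edge has treewidth ≥ 1, and G has the edge 6–5. The upper and lower bounds meet at 1, so that is the treewidth.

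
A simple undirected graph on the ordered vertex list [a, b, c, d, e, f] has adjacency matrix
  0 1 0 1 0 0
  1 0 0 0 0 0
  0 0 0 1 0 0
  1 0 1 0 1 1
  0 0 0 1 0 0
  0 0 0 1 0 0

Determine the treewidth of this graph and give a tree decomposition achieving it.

Each bag holds 2 vertices, so the decomposition has width 1, which upper-bounds the treewidth. G has an edge, so its treewidth is at least 1. Therefore the treewidth is 1.

Treewidth 1.
Bags: B1 = {d, f}  B2 = {d, e}  B3 = {c, d}  B4 = {a, d}  B5 = {a, b}
Tree: B1–B2, B1–B3, B2–B4, B4–B5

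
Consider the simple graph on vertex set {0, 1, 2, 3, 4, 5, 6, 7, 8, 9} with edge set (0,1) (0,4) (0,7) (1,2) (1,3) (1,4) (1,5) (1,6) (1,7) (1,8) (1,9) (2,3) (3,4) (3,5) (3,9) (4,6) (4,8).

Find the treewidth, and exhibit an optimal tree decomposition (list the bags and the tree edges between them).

Treewidth 2.
Bags: B1 = {1, 3, 4}  B2 = {1, 3, 9}  B3 = {0, 1, 4}  B4 = {1, 4, 6}  B5 = {0, 1, 7}  B6 = {1, 2, 3}  B7 = {1, 3, 5}  B8 = {1, 4, 8}
Tree: B1–B2, B1–B3, B3–B4, B3–B5, B1–B6, B2–B7, B3–B8

Every bag has size at most 3, so the width is 3 − 1 = 2 and tw(G) ≤ 2. Conversely, {0, 1, 4} is a clique of size 3, and the vertices of any clique must share a bag in every tree decomposition; so some bag has ≥ 3 vertices and tw(G) ≥ 2. Hence tw(G) = 2 exactly.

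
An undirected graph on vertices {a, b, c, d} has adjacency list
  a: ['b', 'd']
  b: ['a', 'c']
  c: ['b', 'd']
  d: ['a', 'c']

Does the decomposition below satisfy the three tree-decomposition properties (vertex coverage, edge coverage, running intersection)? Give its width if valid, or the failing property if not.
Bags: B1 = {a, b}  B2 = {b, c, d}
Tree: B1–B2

A tree decomposition must satisfy three properties: every vertex lies in some bag; for every edge, both endpoints lie together in some bag; and for every vertex, the bags containing it form a connected subtree. Here edge (d,a) lies in no bag, so the decomposition is invalid.

No — edge (d,a) lies in no bag.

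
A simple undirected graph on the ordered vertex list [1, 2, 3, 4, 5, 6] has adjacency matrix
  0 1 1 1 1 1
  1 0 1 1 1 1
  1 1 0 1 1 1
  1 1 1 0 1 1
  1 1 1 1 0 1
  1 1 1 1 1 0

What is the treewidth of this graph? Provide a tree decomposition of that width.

Treewidth 5.
One optimal decomposition is:
Bags: B1 = {1, 2, 3, 4, 5, 6}
Tree: (single bag)

A single bag containing all 6 vertices is trivially a valid decomposition of width 5. Conversely, {1, 2, 3, 4, 5, 6} is a clique of size 6, and the vertices of any clique must share a bag in every tree decomposition; so some bag has ≥ 6 vertices and tw(G) ≥ 5. Combining the bounds, tw(G) = 5.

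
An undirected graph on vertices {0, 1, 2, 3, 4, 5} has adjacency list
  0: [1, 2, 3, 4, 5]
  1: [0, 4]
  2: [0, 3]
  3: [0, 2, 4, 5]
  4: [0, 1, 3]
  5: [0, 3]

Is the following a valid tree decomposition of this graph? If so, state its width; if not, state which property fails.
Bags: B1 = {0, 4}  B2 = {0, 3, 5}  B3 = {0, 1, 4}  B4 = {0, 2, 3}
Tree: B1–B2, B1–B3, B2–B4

No — edge (3,4) lies in no bag.

A tree decomposition must satisfy three properties: every vertex lies in some bag; for every edge, both endpoints lie together in some bag; and for every vertex, the bags containing it form a connected subtree. Here edge (3,4) lies in no bag, so the decomposition is invalid.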